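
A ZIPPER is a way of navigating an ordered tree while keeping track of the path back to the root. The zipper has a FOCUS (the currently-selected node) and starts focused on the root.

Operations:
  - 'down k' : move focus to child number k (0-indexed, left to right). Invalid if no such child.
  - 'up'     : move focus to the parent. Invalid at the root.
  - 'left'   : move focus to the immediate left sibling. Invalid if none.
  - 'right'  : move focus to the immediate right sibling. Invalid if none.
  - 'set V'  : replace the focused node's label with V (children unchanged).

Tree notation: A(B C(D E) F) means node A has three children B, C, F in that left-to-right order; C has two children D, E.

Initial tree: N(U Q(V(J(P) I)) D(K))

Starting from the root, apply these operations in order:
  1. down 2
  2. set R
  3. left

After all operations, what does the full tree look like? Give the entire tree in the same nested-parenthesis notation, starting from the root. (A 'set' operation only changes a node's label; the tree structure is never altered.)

Answer: N(U Q(V(J(P) I)) R(K))

Derivation:
Step 1 (down 2): focus=D path=2 depth=1 children=['K'] left=['U', 'Q'] right=[] parent=N
Step 2 (set R): focus=R path=2 depth=1 children=['K'] left=['U', 'Q'] right=[] parent=N
Step 3 (left): focus=Q path=1 depth=1 children=['V'] left=['U'] right=['R'] parent=N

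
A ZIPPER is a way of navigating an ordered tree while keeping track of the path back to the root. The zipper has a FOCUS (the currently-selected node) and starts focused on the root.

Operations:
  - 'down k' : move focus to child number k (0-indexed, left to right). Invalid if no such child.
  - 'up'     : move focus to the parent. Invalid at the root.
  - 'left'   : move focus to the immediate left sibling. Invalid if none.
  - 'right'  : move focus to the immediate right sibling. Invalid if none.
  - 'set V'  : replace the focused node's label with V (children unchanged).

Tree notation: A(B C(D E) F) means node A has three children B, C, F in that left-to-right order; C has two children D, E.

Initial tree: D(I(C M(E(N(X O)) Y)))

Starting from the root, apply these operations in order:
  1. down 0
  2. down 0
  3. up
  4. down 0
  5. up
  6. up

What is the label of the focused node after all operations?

Answer: D

Derivation:
Step 1 (down 0): focus=I path=0 depth=1 children=['C', 'M'] left=[] right=[] parent=D
Step 2 (down 0): focus=C path=0/0 depth=2 children=[] left=[] right=['M'] parent=I
Step 3 (up): focus=I path=0 depth=1 children=['C', 'M'] left=[] right=[] parent=D
Step 4 (down 0): focus=C path=0/0 depth=2 children=[] left=[] right=['M'] parent=I
Step 5 (up): focus=I path=0 depth=1 children=['C', 'M'] left=[] right=[] parent=D
Step 6 (up): focus=D path=root depth=0 children=['I'] (at root)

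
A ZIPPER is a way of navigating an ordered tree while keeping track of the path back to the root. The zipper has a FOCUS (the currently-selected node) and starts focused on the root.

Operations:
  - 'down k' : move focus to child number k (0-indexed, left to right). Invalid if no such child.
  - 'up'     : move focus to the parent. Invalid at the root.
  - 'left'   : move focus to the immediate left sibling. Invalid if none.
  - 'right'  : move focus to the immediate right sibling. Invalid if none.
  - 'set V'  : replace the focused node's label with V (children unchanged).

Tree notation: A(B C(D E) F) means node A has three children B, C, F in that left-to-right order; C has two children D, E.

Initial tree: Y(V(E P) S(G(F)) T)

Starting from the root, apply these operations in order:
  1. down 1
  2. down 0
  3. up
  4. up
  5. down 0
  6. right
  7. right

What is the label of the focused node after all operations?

Step 1 (down 1): focus=S path=1 depth=1 children=['G'] left=['V'] right=['T'] parent=Y
Step 2 (down 0): focus=G path=1/0 depth=2 children=['F'] left=[] right=[] parent=S
Step 3 (up): focus=S path=1 depth=1 children=['G'] left=['V'] right=['T'] parent=Y
Step 4 (up): focus=Y path=root depth=0 children=['V', 'S', 'T'] (at root)
Step 5 (down 0): focus=V path=0 depth=1 children=['E', 'P'] left=[] right=['S', 'T'] parent=Y
Step 6 (right): focus=S path=1 depth=1 children=['G'] left=['V'] right=['T'] parent=Y
Step 7 (right): focus=T path=2 depth=1 children=[] left=['V', 'S'] right=[] parent=Y

Answer: T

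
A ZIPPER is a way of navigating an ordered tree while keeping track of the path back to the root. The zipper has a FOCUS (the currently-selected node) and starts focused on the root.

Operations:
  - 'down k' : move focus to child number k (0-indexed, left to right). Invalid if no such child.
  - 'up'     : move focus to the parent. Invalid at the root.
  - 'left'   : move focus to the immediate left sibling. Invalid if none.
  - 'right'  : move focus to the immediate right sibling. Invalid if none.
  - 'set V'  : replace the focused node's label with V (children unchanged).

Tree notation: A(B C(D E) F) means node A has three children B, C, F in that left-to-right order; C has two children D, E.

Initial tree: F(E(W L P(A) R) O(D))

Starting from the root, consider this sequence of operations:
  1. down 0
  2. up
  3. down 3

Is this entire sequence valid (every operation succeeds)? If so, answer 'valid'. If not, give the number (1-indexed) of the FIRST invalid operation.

Answer: 3

Derivation:
Step 1 (down 0): focus=E path=0 depth=1 children=['W', 'L', 'P', 'R'] left=[] right=['O'] parent=F
Step 2 (up): focus=F path=root depth=0 children=['E', 'O'] (at root)
Step 3 (down 3): INVALID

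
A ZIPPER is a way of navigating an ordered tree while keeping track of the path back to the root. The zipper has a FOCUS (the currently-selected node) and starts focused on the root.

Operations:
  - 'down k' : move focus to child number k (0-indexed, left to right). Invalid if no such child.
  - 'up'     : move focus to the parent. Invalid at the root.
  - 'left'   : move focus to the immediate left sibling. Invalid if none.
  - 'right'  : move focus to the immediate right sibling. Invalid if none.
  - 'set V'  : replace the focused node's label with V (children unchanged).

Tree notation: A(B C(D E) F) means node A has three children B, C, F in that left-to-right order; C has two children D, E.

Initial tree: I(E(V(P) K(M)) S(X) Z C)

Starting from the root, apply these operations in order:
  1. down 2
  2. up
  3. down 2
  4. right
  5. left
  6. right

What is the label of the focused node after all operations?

Step 1 (down 2): focus=Z path=2 depth=1 children=[] left=['E', 'S'] right=['C'] parent=I
Step 2 (up): focus=I path=root depth=0 children=['E', 'S', 'Z', 'C'] (at root)
Step 3 (down 2): focus=Z path=2 depth=1 children=[] left=['E', 'S'] right=['C'] parent=I
Step 4 (right): focus=C path=3 depth=1 children=[] left=['E', 'S', 'Z'] right=[] parent=I
Step 5 (left): focus=Z path=2 depth=1 children=[] left=['E', 'S'] right=['C'] parent=I
Step 6 (right): focus=C path=3 depth=1 children=[] left=['E', 'S', 'Z'] right=[] parent=I

Answer: C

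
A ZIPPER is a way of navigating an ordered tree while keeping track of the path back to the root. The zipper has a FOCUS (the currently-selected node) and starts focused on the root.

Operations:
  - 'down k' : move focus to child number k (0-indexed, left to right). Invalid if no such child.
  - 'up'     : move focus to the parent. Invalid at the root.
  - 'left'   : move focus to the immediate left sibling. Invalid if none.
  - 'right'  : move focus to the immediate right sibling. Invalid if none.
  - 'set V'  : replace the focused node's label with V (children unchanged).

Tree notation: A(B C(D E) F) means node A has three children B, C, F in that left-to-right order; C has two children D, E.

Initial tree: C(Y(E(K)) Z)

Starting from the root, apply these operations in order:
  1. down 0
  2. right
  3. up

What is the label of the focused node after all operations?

Step 1 (down 0): focus=Y path=0 depth=1 children=['E'] left=[] right=['Z'] parent=C
Step 2 (right): focus=Z path=1 depth=1 children=[] left=['Y'] right=[] parent=C
Step 3 (up): focus=C path=root depth=0 children=['Y', 'Z'] (at root)

Answer: C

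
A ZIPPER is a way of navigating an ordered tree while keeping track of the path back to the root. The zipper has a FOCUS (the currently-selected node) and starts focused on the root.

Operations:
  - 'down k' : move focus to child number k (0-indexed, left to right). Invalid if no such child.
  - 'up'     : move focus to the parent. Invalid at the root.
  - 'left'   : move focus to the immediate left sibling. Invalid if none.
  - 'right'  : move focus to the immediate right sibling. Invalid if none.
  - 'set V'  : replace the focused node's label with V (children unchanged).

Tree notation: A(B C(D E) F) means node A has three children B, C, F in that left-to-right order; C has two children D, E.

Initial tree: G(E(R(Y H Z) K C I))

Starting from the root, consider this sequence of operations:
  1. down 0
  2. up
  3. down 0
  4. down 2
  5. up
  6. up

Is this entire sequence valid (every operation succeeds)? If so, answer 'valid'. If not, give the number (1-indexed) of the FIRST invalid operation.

Answer: valid

Derivation:
Step 1 (down 0): focus=E path=0 depth=1 children=['R', 'K', 'C', 'I'] left=[] right=[] parent=G
Step 2 (up): focus=G path=root depth=0 children=['E'] (at root)
Step 3 (down 0): focus=E path=0 depth=1 children=['R', 'K', 'C', 'I'] left=[] right=[] parent=G
Step 4 (down 2): focus=C path=0/2 depth=2 children=[] left=['R', 'K'] right=['I'] parent=E
Step 5 (up): focus=E path=0 depth=1 children=['R', 'K', 'C', 'I'] left=[] right=[] parent=G
Step 6 (up): focus=G path=root depth=0 children=['E'] (at root)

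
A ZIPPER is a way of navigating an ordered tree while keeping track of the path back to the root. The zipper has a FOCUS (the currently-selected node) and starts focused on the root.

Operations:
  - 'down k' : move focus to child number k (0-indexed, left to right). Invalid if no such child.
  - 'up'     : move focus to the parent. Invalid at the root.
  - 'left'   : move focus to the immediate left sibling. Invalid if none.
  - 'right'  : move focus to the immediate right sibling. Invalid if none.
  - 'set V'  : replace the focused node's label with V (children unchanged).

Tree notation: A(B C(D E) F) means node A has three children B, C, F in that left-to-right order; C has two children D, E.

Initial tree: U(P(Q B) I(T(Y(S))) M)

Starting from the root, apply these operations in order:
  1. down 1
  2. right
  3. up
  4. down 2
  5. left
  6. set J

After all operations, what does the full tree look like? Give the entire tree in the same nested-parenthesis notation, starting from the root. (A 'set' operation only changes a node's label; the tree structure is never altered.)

Answer: U(P(Q B) J(T(Y(S))) M)

Derivation:
Step 1 (down 1): focus=I path=1 depth=1 children=['T'] left=['P'] right=['M'] parent=U
Step 2 (right): focus=M path=2 depth=1 children=[] left=['P', 'I'] right=[] parent=U
Step 3 (up): focus=U path=root depth=0 children=['P', 'I', 'M'] (at root)
Step 4 (down 2): focus=M path=2 depth=1 children=[] left=['P', 'I'] right=[] parent=U
Step 5 (left): focus=I path=1 depth=1 children=['T'] left=['P'] right=['M'] parent=U
Step 6 (set J): focus=J path=1 depth=1 children=['T'] left=['P'] right=['M'] parent=U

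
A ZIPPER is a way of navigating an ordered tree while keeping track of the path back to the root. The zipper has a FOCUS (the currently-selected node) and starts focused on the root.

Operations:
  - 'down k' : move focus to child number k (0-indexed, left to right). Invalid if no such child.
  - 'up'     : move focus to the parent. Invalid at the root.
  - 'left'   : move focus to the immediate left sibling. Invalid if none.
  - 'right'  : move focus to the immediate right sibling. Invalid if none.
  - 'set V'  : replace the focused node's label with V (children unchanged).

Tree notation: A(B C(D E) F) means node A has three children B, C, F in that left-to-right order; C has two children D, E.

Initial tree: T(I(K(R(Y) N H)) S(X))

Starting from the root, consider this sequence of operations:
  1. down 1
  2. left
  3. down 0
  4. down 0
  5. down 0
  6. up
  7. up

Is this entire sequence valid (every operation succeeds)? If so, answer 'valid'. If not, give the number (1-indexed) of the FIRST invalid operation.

Step 1 (down 1): focus=S path=1 depth=1 children=['X'] left=['I'] right=[] parent=T
Step 2 (left): focus=I path=0 depth=1 children=['K'] left=[] right=['S'] parent=T
Step 3 (down 0): focus=K path=0/0 depth=2 children=['R', 'N', 'H'] left=[] right=[] parent=I
Step 4 (down 0): focus=R path=0/0/0 depth=3 children=['Y'] left=[] right=['N', 'H'] parent=K
Step 5 (down 0): focus=Y path=0/0/0/0 depth=4 children=[] left=[] right=[] parent=R
Step 6 (up): focus=R path=0/0/0 depth=3 children=['Y'] left=[] right=['N', 'H'] parent=K
Step 7 (up): focus=K path=0/0 depth=2 children=['R', 'N', 'H'] left=[] right=[] parent=I

Answer: valid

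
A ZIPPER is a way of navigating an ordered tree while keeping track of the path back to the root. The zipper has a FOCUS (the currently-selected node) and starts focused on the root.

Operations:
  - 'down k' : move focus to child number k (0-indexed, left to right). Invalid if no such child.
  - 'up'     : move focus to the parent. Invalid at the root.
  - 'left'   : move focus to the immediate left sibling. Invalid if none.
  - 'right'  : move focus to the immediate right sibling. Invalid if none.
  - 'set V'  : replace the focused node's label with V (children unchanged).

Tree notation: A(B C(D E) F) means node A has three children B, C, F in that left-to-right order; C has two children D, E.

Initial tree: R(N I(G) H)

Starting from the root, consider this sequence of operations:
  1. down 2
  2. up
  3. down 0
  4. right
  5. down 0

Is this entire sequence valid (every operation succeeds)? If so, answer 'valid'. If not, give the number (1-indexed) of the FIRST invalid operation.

Answer: valid

Derivation:
Step 1 (down 2): focus=H path=2 depth=1 children=[] left=['N', 'I'] right=[] parent=R
Step 2 (up): focus=R path=root depth=0 children=['N', 'I', 'H'] (at root)
Step 3 (down 0): focus=N path=0 depth=1 children=[] left=[] right=['I', 'H'] parent=R
Step 4 (right): focus=I path=1 depth=1 children=['G'] left=['N'] right=['H'] parent=R
Step 5 (down 0): focus=G path=1/0 depth=2 children=[] left=[] right=[] parent=I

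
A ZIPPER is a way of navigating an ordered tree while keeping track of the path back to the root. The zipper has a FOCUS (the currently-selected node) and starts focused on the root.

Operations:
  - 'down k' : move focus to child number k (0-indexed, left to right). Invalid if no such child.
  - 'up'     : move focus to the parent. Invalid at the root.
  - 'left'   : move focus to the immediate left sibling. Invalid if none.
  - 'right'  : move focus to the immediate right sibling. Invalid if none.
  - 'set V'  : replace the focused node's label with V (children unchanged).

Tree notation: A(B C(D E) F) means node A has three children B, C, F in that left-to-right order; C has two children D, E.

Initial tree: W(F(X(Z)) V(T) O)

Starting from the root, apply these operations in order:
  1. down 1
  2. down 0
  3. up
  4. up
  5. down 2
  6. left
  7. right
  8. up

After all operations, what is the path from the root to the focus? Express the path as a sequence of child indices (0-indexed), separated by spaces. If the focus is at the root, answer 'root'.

Step 1 (down 1): focus=V path=1 depth=1 children=['T'] left=['F'] right=['O'] parent=W
Step 2 (down 0): focus=T path=1/0 depth=2 children=[] left=[] right=[] parent=V
Step 3 (up): focus=V path=1 depth=1 children=['T'] left=['F'] right=['O'] parent=W
Step 4 (up): focus=W path=root depth=0 children=['F', 'V', 'O'] (at root)
Step 5 (down 2): focus=O path=2 depth=1 children=[] left=['F', 'V'] right=[] parent=W
Step 6 (left): focus=V path=1 depth=1 children=['T'] left=['F'] right=['O'] parent=W
Step 7 (right): focus=O path=2 depth=1 children=[] left=['F', 'V'] right=[] parent=W
Step 8 (up): focus=W path=root depth=0 children=['F', 'V', 'O'] (at root)

Answer: root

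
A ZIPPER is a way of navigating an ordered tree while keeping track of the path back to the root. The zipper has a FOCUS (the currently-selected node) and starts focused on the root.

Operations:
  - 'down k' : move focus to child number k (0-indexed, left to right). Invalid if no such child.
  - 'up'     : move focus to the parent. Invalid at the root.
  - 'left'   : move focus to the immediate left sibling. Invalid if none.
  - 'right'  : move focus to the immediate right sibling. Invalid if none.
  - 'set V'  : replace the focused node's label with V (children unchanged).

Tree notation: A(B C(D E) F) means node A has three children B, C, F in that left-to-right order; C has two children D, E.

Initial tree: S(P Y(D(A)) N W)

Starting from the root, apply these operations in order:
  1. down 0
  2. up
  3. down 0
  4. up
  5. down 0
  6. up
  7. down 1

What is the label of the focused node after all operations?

Answer: Y

Derivation:
Step 1 (down 0): focus=P path=0 depth=1 children=[] left=[] right=['Y', 'N', 'W'] parent=S
Step 2 (up): focus=S path=root depth=0 children=['P', 'Y', 'N', 'W'] (at root)
Step 3 (down 0): focus=P path=0 depth=1 children=[] left=[] right=['Y', 'N', 'W'] parent=S
Step 4 (up): focus=S path=root depth=0 children=['P', 'Y', 'N', 'W'] (at root)
Step 5 (down 0): focus=P path=0 depth=1 children=[] left=[] right=['Y', 'N', 'W'] parent=S
Step 6 (up): focus=S path=root depth=0 children=['P', 'Y', 'N', 'W'] (at root)
Step 7 (down 1): focus=Y path=1 depth=1 children=['D'] left=['P'] right=['N', 'W'] parent=S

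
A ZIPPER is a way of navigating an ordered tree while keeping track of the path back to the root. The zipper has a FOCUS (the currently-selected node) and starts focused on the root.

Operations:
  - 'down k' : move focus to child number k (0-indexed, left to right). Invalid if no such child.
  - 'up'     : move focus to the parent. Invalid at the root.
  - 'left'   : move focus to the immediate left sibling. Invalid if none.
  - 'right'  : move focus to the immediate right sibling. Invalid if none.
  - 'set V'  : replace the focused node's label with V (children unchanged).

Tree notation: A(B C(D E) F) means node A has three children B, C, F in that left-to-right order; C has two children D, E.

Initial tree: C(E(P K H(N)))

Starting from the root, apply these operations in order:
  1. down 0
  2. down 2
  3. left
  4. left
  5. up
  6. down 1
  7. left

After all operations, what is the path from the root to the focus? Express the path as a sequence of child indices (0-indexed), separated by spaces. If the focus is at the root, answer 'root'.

Answer: 0 0

Derivation:
Step 1 (down 0): focus=E path=0 depth=1 children=['P', 'K', 'H'] left=[] right=[] parent=C
Step 2 (down 2): focus=H path=0/2 depth=2 children=['N'] left=['P', 'K'] right=[] parent=E
Step 3 (left): focus=K path=0/1 depth=2 children=[] left=['P'] right=['H'] parent=E
Step 4 (left): focus=P path=0/0 depth=2 children=[] left=[] right=['K', 'H'] parent=E
Step 5 (up): focus=E path=0 depth=1 children=['P', 'K', 'H'] left=[] right=[] parent=C
Step 6 (down 1): focus=K path=0/1 depth=2 children=[] left=['P'] right=['H'] parent=E
Step 7 (left): focus=P path=0/0 depth=2 children=[] left=[] right=['K', 'H'] parent=E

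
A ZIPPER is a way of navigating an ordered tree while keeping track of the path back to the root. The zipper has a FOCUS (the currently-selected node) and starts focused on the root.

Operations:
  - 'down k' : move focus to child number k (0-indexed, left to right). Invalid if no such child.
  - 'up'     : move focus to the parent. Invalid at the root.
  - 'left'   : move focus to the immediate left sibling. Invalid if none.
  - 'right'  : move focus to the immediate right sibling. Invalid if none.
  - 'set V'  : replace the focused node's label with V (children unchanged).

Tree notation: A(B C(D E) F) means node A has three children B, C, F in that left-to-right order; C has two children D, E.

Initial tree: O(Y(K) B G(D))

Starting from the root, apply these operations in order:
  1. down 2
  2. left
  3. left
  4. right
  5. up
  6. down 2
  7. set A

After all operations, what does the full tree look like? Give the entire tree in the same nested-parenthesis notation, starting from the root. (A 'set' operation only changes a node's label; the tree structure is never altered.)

Answer: O(Y(K) B A(D))

Derivation:
Step 1 (down 2): focus=G path=2 depth=1 children=['D'] left=['Y', 'B'] right=[] parent=O
Step 2 (left): focus=B path=1 depth=1 children=[] left=['Y'] right=['G'] parent=O
Step 3 (left): focus=Y path=0 depth=1 children=['K'] left=[] right=['B', 'G'] parent=O
Step 4 (right): focus=B path=1 depth=1 children=[] left=['Y'] right=['G'] parent=O
Step 5 (up): focus=O path=root depth=0 children=['Y', 'B', 'G'] (at root)
Step 6 (down 2): focus=G path=2 depth=1 children=['D'] left=['Y', 'B'] right=[] parent=O
Step 7 (set A): focus=A path=2 depth=1 children=['D'] left=['Y', 'B'] right=[] parent=O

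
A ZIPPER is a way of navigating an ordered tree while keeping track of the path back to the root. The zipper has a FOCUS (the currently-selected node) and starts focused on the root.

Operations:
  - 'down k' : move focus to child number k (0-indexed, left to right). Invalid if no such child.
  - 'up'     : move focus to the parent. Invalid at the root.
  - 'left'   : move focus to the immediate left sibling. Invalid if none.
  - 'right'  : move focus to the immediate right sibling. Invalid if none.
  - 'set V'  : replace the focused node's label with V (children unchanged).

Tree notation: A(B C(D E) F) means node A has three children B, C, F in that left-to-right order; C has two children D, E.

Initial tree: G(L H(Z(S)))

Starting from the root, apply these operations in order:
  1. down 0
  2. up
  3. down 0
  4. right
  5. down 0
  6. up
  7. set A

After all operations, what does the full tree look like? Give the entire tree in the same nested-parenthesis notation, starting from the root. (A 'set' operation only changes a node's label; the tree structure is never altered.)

Step 1 (down 0): focus=L path=0 depth=1 children=[] left=[] right=['H'] parent=G
Step 2 (up): focus=G path=root depth=0 children=['L', 'H'] (at root)
Step 3 (down 0): focus=L path=0 depth=1 children=[] left=[] right=['H'] parent=G
Step 4 (right): focus=H path=1 depth=1 children=['Z'] left=['L'] right=[] parent=G
Step 5 (down 0): focus=Z path=1/0 depth=2 children=['S'] left=[] right=[] parent=H
Step 6 (up): focus=H path=1 depth=1 children=['Z'] left=['L'] right=[] parent=G
Step 7 (set A): focus=A path=1 depth=1 children=['Z'] left=['L'] right=[] parent=G

Answer: G(L A(Z(S)))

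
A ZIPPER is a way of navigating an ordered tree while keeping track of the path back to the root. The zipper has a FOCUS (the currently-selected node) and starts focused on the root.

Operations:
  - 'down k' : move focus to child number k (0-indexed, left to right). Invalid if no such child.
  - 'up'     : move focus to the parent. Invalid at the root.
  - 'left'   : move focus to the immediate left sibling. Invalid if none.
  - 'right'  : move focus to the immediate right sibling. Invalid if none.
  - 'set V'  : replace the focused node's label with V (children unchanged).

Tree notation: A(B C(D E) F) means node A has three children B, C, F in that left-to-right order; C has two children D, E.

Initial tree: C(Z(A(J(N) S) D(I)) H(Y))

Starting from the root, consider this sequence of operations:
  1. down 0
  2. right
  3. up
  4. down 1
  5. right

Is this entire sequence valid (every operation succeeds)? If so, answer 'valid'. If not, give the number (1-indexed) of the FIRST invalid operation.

Answer: 5

Derivation:
Step 1 (down 0): focus=Z path=0 depth=1 children=['A', 'D'] left=[] right=['H'] parent=C
Step 2 (right): focus=H path=1 depth=1 children=['Y'] left=['Z'] right=[] parent=C
Step 3 (up): focus=C path=root depth=0 children=['Z', 'H'] (at root)
Step 4 (down 1): focus=H path=1 depth=1 children=['Y'] left=['Z'] right=[] parent=C
Step 5 (right): INVALID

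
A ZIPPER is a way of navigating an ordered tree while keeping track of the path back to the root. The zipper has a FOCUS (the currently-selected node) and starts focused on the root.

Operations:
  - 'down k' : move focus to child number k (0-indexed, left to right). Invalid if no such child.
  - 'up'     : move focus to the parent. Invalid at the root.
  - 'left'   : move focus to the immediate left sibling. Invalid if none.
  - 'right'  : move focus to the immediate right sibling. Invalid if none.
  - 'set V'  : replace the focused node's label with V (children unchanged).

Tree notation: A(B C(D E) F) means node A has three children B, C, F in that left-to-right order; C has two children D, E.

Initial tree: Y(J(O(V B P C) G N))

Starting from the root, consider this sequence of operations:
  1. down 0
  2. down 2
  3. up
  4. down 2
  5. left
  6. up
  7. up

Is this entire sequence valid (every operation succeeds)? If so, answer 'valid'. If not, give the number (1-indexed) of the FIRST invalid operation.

Step 1 (down 0): focus=J path=0 depth=1 children=['O', 'G', 'N'] left=[] right=[] parent=Y
Step 2 (down 2): focus=N path=0/2 depth=2 children=[] left=['O', 'G'] right=[] parent=J
Step 3 (up): focus=J path=0 depth=1 children=['O', 'G', 'N'] left=[] right=[] parent=Y
Step 4 (down 2): focus=N path=0/2 depth=2 children=[] left=['O', 'G'] right=[] parent=J
Step 5 (left): focus=G path=0/1 depth=2 children=[] left=['O'] right=['N'] parent=J
Step 6 (up): focus=J path=0 depth=1 children=['O', 'G', 'N'] left=[] right=[] parent=Y
Step 7 (up): focus=Y path=root depth=0 children=['J'] (at root)

Answer: valid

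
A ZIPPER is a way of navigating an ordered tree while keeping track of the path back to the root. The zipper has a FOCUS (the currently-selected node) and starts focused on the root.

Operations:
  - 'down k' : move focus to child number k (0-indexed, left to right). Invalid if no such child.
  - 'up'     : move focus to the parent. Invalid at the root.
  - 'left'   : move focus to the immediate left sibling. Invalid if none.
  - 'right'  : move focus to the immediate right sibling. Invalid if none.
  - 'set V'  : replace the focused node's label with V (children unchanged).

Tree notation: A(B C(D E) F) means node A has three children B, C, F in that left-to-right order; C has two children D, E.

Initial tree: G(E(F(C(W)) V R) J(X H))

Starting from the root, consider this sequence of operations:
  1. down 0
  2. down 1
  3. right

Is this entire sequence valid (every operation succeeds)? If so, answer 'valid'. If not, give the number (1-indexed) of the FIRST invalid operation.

Step 1 (down 0): focus=E path=0 depth=1 children=['F', 'V', 'R'] left=[] right=['J'] parent=G
Step 2 (down 1): focus=V path=0/1 depth=2 children=[] left=['F'] right=['R'] parent=E
Step 3 (right): focus=R path=0/2 depth=2 children=[] left=['F', 'V'] right=[] parent=E

Answer: valid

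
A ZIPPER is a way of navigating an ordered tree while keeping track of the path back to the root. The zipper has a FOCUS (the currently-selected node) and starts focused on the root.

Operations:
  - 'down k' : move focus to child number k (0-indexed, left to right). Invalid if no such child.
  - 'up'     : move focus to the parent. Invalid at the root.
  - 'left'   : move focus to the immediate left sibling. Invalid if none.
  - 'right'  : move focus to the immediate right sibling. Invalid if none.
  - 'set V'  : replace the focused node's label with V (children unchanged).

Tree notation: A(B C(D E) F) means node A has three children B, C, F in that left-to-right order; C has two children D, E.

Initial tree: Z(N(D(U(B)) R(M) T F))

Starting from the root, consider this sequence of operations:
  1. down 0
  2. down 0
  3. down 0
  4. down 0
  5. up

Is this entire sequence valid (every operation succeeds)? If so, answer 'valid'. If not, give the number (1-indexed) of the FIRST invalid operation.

Answer: valid

Derivation:
Step 1 (down 0): focus=N path=0 depth=1 children=['D', 'R', 'T', 'F'] left=[] right=[] parent=Z
Step 2 (down 0): focus=D path=0/0 depth=2 children=['U'] left=[] right=['R', 'T', 'F'] parent=N
Step 3 (down 0): focus=U path=0/0/0 depth=3 children=['B'] left=[] right=[] parent=D
Step 4 (down 0): focus=B path=0/0/0/0 depth=4 children=[] left=[] right=[] parent=U
Step 5 (up): focus=U path=0/0/0 depth=3 children=['B'] left=[] right=[] parent=D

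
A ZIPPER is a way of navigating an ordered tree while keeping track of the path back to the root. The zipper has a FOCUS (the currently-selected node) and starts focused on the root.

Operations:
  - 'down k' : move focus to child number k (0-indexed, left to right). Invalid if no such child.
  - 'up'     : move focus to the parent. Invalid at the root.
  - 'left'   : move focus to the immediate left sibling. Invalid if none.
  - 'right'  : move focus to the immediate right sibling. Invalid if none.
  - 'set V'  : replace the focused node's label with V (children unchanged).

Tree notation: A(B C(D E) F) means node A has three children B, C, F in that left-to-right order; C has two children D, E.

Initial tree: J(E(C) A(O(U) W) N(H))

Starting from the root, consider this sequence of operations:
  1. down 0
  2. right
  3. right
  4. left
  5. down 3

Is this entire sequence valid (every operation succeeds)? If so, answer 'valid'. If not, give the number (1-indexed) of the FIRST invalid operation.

Step 1 (down 0): focus=E path=0 depth=1 children=['C'] left=[] right=['A', 'N'] parent=J
Step 2 (right): focus=A path=1 depth=1 children=['O', 'W'] left=['E'] right=['N'] parent=J
Step 3 (right): focus=N path=2 depth=1 children=['H'] left=['E', 'A'] right=[] parent=J
Step 4 (left): focus=A path=1 depth=1 children=['O', 'W'] left=['E'] right=['N'] parent=J
Step 5 (down 3): INVALID

Answer: 5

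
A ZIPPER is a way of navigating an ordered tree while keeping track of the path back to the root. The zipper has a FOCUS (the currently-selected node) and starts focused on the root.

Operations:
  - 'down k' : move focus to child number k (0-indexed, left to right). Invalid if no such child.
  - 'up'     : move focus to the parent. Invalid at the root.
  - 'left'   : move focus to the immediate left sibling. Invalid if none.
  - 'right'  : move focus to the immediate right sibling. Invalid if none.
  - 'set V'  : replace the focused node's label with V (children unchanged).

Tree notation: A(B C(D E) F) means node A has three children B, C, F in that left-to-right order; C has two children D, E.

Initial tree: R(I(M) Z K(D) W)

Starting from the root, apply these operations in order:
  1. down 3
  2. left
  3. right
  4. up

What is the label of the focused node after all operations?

Step 1 (down 3): focus=W path=3 depth=1 children=[] left=['I', 'Z', 'K'] right=[] parent=R
Step 2 (left): focus=K path=2 depth=1 children=['D'] left=['I', 'Z'] right=['W'] parent=R
Step 3 (right): focus=W path=3 depth=1 children=[] left=['I', 'Z', 'K'] right=[] parent=R
Step 4 (up): focus=R path=root depth=0 children=['I', 'Z', 'K', 'W'] (at root)

Answer: R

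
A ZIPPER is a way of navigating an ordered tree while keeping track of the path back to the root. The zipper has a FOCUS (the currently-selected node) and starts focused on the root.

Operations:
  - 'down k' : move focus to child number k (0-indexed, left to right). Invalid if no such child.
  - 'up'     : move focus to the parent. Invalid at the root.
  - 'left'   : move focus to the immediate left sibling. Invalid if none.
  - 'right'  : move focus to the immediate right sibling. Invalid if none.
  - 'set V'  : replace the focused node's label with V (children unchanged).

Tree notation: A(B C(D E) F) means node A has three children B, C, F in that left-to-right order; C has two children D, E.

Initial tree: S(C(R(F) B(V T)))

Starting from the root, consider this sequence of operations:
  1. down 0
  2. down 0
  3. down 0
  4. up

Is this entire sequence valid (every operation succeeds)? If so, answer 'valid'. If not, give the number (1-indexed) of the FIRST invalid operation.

Answer: valid

Derivation:
Step 1 (down 0): focus=C path=0 depth=1 children=['R', 'B'] left=[] right=[] parent=S
Step 2 (down 0): focus=R path=0/0 depth=2 children=['F'] left=[] right=['B'] parent=C
Step 3 (down 0): focus=F path=0/0/0 depth=3 children=[] left=[] right=[] parent=R
Step 4 (up): focus=R path=0/0 depth=2 children=['F'] left=[] right=['B'] parent=C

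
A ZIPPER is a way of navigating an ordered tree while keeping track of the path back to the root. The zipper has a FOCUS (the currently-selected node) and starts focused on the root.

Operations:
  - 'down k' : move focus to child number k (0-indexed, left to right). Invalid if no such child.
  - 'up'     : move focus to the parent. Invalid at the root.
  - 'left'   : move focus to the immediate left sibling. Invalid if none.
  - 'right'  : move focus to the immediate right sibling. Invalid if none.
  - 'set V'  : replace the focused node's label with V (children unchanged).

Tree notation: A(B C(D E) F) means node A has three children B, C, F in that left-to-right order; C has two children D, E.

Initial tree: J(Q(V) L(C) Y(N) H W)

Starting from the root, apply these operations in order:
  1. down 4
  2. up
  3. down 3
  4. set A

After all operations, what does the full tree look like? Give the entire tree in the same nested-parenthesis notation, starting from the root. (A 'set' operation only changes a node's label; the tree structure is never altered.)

Step 1 (down 4): focus=W path=4 depth=1 children=[] left=['Q', 'L', 'Y', 'H'] right=[] parent=J
Step 2 (up): focus=J path=root depth=0 children=['Q', 'L', 'Y', 'H', 'W'] (at root)
Step 3 (down 3): focus=H path=3 depth=1 children=[] left=['Q', 'L', 'Y'] right=['W'] parent=J
Step 4 (set A): focus=A path=3 depth=1 children=[] left=['Q', 'L', 'Y'] right=['W'] parent=J

Answer: J(Q(V) L(C) Y(N) A W)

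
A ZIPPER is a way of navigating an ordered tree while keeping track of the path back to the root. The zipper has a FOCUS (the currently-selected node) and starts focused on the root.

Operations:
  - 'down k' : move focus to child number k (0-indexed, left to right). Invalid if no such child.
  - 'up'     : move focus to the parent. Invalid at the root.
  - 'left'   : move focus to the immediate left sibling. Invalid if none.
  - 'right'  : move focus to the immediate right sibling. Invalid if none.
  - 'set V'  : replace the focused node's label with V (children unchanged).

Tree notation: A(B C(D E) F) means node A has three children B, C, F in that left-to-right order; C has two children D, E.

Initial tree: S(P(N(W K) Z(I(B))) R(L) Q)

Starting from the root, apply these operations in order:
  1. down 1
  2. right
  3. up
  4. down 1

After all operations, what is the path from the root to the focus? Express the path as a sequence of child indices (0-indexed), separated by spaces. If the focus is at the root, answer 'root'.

Step 1 (down 1): focus=R path=1 depth=1 children=['L'] left=['P'] right=['Q'] parent=S
Step 2 (right): focus=Q path=2 depth=1 children=[] left=['P', 'R'] right=[] parent=S
Step 3 (up): focus=S path=root depth=0 children=['P', 'R', 'Q'] (at root)
Step 4 (down 1): focus=R path=1 depth=1 children=['L'] left=['P'] right=['Q'] parent=S

Answer: 1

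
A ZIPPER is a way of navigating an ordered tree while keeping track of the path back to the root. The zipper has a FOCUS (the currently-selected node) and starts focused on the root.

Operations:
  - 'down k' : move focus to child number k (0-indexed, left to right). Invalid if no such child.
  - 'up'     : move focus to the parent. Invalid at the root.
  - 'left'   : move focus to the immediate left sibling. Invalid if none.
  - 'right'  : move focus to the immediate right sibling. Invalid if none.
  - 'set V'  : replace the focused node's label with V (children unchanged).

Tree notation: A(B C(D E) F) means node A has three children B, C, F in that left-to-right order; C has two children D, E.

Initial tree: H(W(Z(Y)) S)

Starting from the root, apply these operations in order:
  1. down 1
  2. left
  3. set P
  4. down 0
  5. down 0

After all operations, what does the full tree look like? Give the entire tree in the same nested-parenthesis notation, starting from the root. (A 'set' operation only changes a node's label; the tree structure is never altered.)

Step 1 (down 1): focus=S path=1 depth=1 children=[] left=['W'] right=[] parent=H
Step 2 (left): focus=W path=0 depth=1 children=['Z'] left=[] right=['S'] parent=H
Step 3 (set P): focus=P path=0 depth=1 children=['Z'] left=[] right=['S'] parent=H
Step 4 (down 0): focus=Z path=0/0 depth=2 children=['Y'] left=[] right=[] parent=P
Step 5 (down 0): focus=Y path=0/0/0 depth=3 children=[] left=[] right=[] parent=Z

Answer: H(P(Z(Y)) S)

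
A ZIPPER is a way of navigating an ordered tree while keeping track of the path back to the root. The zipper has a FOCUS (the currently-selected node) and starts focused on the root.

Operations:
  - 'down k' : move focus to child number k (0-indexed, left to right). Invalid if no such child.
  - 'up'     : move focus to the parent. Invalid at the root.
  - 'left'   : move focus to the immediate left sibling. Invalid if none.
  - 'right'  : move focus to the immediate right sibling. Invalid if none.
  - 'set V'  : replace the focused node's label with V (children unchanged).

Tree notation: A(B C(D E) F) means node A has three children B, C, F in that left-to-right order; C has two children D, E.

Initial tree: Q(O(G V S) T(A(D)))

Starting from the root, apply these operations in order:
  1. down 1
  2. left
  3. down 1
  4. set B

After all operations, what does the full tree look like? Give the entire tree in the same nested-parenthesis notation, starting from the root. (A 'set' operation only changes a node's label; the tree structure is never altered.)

Step 1 (down 1): focus=T path=1 depth=1 children=['A'] left=['O'] right=[] parent=Q
Step 2 (left): focus=O path=0 depth=1 children=['G', 'V', 'S'] left=[] right=['T'] parent=Q
Step 3 (down 1): focus=V path=0/1 depth=2 children=[] left=['G'] right=['S'] parent=O
Step 4 (set B): focus=B path=0/1 depth=2 children=[] left=['G'] right=['S'] parent=O

Answer: Q(O(G B S) T(A(D)))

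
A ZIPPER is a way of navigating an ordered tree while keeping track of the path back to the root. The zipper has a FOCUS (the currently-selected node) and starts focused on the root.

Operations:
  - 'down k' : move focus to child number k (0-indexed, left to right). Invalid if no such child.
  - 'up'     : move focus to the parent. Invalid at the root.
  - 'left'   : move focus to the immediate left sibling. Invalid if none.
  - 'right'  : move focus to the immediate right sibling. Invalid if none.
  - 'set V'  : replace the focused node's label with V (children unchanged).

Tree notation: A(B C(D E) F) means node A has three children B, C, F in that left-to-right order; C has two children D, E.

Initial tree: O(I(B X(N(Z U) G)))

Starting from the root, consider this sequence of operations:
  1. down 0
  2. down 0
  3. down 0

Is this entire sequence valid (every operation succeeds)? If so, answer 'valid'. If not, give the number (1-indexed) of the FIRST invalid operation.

Step 1 (down 0): focus=I path=0 depth=1 children=['B', 'X'] left=[] right=[] parent=O
Step 2 (down 0): focus=B path=0/0 depth=2 children=[] left=[] right=['X'] parent=I
Step 3 (down 0): INVALID

Answer: 3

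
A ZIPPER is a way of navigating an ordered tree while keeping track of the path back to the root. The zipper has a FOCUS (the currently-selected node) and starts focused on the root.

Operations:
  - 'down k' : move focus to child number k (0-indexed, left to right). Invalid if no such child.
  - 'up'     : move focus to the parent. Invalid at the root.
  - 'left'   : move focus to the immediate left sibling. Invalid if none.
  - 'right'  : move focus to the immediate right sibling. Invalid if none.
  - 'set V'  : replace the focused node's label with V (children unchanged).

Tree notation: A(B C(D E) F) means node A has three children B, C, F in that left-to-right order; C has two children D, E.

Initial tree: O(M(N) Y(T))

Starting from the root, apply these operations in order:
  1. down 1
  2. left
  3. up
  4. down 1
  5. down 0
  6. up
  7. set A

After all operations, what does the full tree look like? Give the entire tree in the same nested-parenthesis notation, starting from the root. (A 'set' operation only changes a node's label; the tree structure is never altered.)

Answer: O(M(N) A(T))

Derivation:
Step 1 (down 1): focus=Y path=1 depth=1 children=['T'] left=['M'] right=[] parent=O
Step 2 (left): focus=M path=0 depth=1 children=['N'] left=[] right=['Y'] parent=O
Step 3 (up): focus=O path=root depth=0 children=['M', 'Y'] (at root)
Step 4 (down 1): focus=Y path=1 depth=1 children=['T'] left=['M'] right=[] parent=O
Step 5 (down 0): focus=T path=1/0 depth=2 children=[] left=[] right=[] parent=Y
Step 6 (up): focus=Y path=1 depth=1 children=['T'] left=['M'] right=[] parent=O
Step 7 (set A): focus=A path=1 depth=1 children=['T'] left=['M'] right=[] parent=O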